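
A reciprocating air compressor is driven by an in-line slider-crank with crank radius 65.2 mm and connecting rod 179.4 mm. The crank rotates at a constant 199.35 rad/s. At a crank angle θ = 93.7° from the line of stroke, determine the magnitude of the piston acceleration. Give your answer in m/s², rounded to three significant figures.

1170

ω = 199.3 rad/s
x(θ) = r cosθ + √(L² − r² sin²θ); with ω constant, a = ω²·d²x/dθ².
d²x/dθ² = −r cosθ − r²(cos2θ)/√u − r⁴ sin²2θ/(4u^{3/2}),  u = L² − r² sin²θ = 0.027951 m².
Substituting r = 0.0652 m, L = 0.1794 m, θ = 93.7°: d²x/dθ² = +0.029407 m.
a = ω²·d²x/dθ² = (199.3)²·(+0.029407) = +1168.6 m/s²;  |a| = 1168.6 m/s².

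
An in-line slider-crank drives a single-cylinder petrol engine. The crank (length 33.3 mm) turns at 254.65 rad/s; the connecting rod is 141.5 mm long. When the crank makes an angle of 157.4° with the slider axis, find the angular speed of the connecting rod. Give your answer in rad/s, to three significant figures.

ω = 254.7 rad/s
The rod makes angle φ with the slider axis where L sinφ = r sinθ; differentiating, L cosφ·φ̇ = r ω cosθ.
L cosφ = √(L² − r² sin²θ) = 0.14092 m.
|ω_rod| = r ω |cosθ| / √(L² − r² sin²θ) = 0.0333·254.7·0.92321/0.14092 = 55.554 rad/s.

55.6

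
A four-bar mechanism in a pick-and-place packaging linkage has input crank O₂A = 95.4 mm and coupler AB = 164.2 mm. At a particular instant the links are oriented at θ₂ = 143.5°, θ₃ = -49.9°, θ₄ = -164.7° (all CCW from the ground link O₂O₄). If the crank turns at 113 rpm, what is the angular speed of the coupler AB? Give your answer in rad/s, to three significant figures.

ω₂ = 11.83 rad/s (from 113 rpm).
Differentiating the loop-closure r₂e^{iθ₂}+r₃e^{iθ₃}=r₁+r₄e^{iθ₄} gives r₂ω₂e^{iθ₂}+r₃ω₃e^{iθ₃}=r₄ω₄e^{iθ₄}.
Eliminating the other unknown: ω₃ = r₂ω₂ sin(θ₄−θ₂) / [r₃ sin(θ₃−θ₄)].
Numerator sine = +0.78586; denominator sine = +0.90778.
Result = 0.0954·11.83·(+0.78586) / (0.1642·(+0.90778)) = +5.9518 rad/s; magnitude 5.9518 rad/s.

5.95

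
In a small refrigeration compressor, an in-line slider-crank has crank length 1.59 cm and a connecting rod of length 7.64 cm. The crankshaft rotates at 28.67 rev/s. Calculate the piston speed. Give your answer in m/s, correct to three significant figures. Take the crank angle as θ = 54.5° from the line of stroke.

ω = 2π·28.7 = 180.1 rad/s
For an in-line slider-crank, x = r cosθ + √(L² − r² sin²θ), so v = −rω sinθ·[1 + r cosθ/√(L² − r² sin²θ)].
With r = 0.0159 m, L = 0.0764 m, θ = 54.5°: √(L² − r² sin²θ) = 0.075295 m.
v = −0.0159·180.1·0.81412·[1 + 0.0159·0.58070/0.075295] = -2.6177 m/s.
|v| = 2.6177 m/s.

2.62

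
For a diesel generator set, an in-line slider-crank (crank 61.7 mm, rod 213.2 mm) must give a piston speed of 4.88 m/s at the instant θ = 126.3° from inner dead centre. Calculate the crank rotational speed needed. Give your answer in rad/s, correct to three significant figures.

For an in-line slider-crank, |v_piston| = rω|sinθ|·[1 + r cosθ/√(L² − r² sin²θ)].
With r = 0.0617 m, L = 0.2132 m, θ = 126.3°: the bracketed kinematic factor |dx/dθ| = 0.040965 m.
ω = v/|dx/dθ| = 4.88/0.040965 = 119.13 rad/s.

119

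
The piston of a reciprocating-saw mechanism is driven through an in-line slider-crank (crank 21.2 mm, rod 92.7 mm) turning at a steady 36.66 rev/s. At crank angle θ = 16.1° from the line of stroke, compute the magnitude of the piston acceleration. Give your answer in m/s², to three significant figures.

ω = 2π·36.7 = 230.3 rad/s
x(θ) = r cosθ + √(L² − r² sin²θ); with ω constant, a = ω²·d²x/dθ².
d²x/dθ² = −r cosθ − r²(cos2θ)/√u − r⁴ sin²2θ/(4u^{3/2}),  u = L² − r² sin²θ = 0.00855873 m².
Substituting r = 0.0212 m, L = 0.0927 m, θ = 16.1°: d²x/dθ² = -0.024498 m.
a = ω²·d²x/dθ² = (230.3)²·(-0.024498) = -1299.8 m/s²;  |a| = 1299.8 m/s².

1300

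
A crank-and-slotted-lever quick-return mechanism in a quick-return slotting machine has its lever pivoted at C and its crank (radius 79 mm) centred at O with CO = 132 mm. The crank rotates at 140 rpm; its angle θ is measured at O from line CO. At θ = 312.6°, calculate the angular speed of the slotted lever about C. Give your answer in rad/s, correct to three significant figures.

ω = 14.66 rad/s (from 140 rpm).
Crank pin A relative to C: A = (d + r cosθ, r sinθ); lever angle φ = atan2(r sinθ, d + r cosθ).
Differentiating tanφ: φ̇ = rω(d cosθ + r)/(d² + r² + 2dr cosθ).
d² + r² + 2dr cosθ = |CA|² = 0.0377819 m²;  d cosθ + r = +0.16835 m.
|ω_lever| = |0.079·14.66·+0.16835| / 0.0377819 = 5.1607 rad/s.

5.16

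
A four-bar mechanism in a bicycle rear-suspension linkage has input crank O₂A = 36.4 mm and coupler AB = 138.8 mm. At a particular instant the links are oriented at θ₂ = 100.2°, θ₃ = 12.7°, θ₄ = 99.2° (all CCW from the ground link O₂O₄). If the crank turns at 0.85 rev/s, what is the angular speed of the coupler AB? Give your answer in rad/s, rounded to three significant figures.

0.0245

ω₂ = 5.341 rad/s (from 0.85 rev/s).
Differentiating the loop-closure r₂e^{iθ₂}+r₃e^{iθ₃}=r₁+r₄e^{iθ₄} gives r₂ω₂e^{iθ₂}+r₃ω₃e^{iθ₃}=r₄ω₄e^{iθ₄}.
Eliminating the other unknown: ω₃ = r₂ω₂ sin(θ₄−θ₂) / [r₃ sin(θ₃−θ₄)].
Numerator sine = -0.01745; denominator sine = -0.99813.
Result = 0.0364·5.341·(-0.01745) / (0.1388·(-0.99813)) = +0.024489 rad/s; magnitude 0.024489 rad/s.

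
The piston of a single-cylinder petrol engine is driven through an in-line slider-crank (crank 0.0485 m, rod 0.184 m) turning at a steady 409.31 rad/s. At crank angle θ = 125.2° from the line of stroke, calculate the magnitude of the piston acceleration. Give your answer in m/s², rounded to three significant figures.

ω = 409.3 rad/s
x(θ) = r cosθ + √(L² − r² sin²θ); with ω constant, a = ω²·d²x/dθ².
d²x/dθ² = −r cosθ − r²(cos2θ)/√u − r⁴ sin²2θ/(4u^{3/2}),  u = L² − r² sin²θ = 0.0322853 m².
Substituting r = 0.0485 m, L = 0.184 m, θ = 125.2°: d²x/dθ² = +0.032137 m.
a = ω²·d²x/dθ² = (409.3)²·(+0.032137) = +5384 m/s²;  |a| = 5384 m/s².

5380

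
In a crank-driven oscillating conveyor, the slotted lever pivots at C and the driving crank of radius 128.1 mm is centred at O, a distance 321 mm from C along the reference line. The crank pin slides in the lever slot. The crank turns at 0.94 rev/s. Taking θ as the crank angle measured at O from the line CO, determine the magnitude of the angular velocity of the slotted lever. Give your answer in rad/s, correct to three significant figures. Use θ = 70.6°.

1.21

ω = 5.906 rad/s (from 0.94 rev/s).
Crank pin A relative to C: A = (d + r cosθ, r sinθ); lever angle φ = atan2(r sinθ, d + r cosθ).
Differentiating tanφ: φ̇ = rω(d cosθ + r)/(d² + r² + 2dr cosθ).
d² + r² + 2dr cosθ = |CA|² = 0.146768 m²;  d cosθ + r = +0.23472 m.
|ω_lever| = |0.1281·5.906·+0.23472| / 0.146768 = 1.21 rad/s.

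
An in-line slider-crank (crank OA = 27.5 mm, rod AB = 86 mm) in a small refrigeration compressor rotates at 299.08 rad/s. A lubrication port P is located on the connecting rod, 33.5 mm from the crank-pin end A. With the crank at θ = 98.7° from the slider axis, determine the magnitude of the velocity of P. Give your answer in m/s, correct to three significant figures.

8.00

ω = 299.1 rad/s.  Crank-pin speed |V_A| = rω = 8.2247 m/s, perpendicular to OA.
Rod angle: sinφ = −(r/L) sinθ ⇒ φ = -18.427°; ω_rod = −rω cosθ/√(L²−r²sin²θ) = +15.248 rad/s.
V_P = V_A + ω_rod × AP, with AP = 0.0335 m along the rod.
Components: V_Px = −rω sinθ − a·ω_rod·sinφ = -7.9686 m/s;  V_Py = rω cosθ + a·ω_rod·cosφ = -0.75946 m/s.
|V_P| = √(V_Px² + V_Py²) = 8.0047 m/s.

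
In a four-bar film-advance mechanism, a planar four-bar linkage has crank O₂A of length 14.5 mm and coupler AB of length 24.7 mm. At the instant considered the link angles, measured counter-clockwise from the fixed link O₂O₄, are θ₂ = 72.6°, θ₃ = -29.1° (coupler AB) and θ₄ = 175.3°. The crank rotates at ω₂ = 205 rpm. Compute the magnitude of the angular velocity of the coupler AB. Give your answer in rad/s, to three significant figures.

ω₂ = 21.47 rad/s (from 205 rpm).
Differentiating the loop-closure r₂e^{iθ₂}+r₃e^{iθ₃}=r₁+r₄e^{iθ₄} gives r₂ω₂e^{iθ₂}+r₃ω₃e^{iθ₃}=r₄ω₄e^{iθ₄}.
Eliminating the other unknown: ω₃ = r₂ω₂ sin(θ₄−θ₂) / [r₃ sin(θ₃−θ₄)].
Numerator sine = +0.97553; denominator sine = +0.41310.
Result = 0.0145·21.47·(+0.97553) / (0.0247·(+0.41310)) = +29.76 rad/s; magnitude 29.76 rad/s.

29.8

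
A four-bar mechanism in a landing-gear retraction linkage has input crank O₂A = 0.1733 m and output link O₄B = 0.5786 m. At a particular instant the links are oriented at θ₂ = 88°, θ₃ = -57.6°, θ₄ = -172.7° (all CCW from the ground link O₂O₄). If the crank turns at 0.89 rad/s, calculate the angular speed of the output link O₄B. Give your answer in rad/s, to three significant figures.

ω₂ = 0.89 rad/s
Differentiating the loop-closure r₂e^{iθ₂}+r₃e^{iθ₃}=r₁+r₄e^{iθ₄} gives r₂ω₂e^{iθ₂}+r₃ω₃e^{iθ₃}=r₄ω₄e^{iθ₄}.
Eliminating the other unknown: ω₄ = r₂ω₂ sin(θ₂−θ₃) / [r₄ sin(θ₄−θ₃)].
Numerator sine = +0.56497; denominator sine = -0.90557.
Result = 0.1733·0.89·(+0.56497) / (0.5786·(-0.90557)) = -0.16631 rad/s; magnitude 0.16631 rad/s.

0.166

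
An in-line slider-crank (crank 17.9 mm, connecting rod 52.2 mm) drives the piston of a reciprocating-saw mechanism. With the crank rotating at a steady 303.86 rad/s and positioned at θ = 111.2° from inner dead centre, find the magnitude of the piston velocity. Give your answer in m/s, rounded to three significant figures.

4.41

ω = 303.9 rad/s
For an in-line slider-crank, x = r cosθ + √(L² − r² sin²θ), so v = −rω sinθ·[1 + r cosθ/√(L² − r² sin²θ)].
With r = 0.0179 m, L = 0.0522 m, θ = 111.2°: √(L² − r² sin²θ) = 0.04946 m.
v = −0.0179·303.9·0.93232·[1 + 0.0179·-0.36162/0.04946] = -4.4073 m/s.
|v| = 4.4073 m/s.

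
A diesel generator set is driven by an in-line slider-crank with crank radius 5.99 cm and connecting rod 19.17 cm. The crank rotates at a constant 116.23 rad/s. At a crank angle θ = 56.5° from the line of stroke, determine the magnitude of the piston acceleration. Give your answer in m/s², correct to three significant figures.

350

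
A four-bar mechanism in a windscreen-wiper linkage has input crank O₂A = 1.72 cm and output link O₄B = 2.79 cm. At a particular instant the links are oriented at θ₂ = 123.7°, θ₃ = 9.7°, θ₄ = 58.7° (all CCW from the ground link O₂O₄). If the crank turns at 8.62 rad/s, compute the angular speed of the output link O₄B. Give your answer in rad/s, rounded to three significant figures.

ω₂ = 8.62 rad/s
Differentiating the loop-closure r₂e^{iθ₂}+r₃e^{iθ₃}=r₁+r₄e^{iθ₄} gives r₂ω₂e^{iθ₂}+r₃ω₃e^{iθ₃}=r₄ω₄e^{iθ₄}.
Eliminating the other unknown: ω₄ = r₂ω₂ sin(θ₂−θ₃) / [r₄ sin(θ₄−θ₃)].
Numerator sine = +0.91355; denominator sine = +0.75471.
Result = 0.0172·8.62·(+0.91355) / (0.0279·(+0.75471)) = +6.4325 rad/s; magnitude 6.4325 rad/s.

6.43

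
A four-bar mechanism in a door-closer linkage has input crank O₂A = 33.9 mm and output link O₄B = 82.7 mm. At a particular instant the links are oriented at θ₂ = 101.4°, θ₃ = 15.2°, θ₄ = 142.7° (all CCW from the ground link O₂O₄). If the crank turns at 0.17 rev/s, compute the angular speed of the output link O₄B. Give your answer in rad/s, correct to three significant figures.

0.551

ω₂ = 1.068 rad/s (from 0.17 rev/s).
Differentiating the loop-closure r₂e^{iθ₂}+r₃e^{iθ₃}=r₁+r₄e^{iθ₄} gives r₂ω₂e^{iθ₂}+r₃ω₃e^{iθ₃}=r₄ω₄e^{iθ₄}.
Eliminating the other unknown: ω₄ = r₂ω₂ sin(θ₂−θ₃) / [r₄ sin(θ₄−θ₃)].
Numerator sine = +0.99780; denominator sine = +0.79335.
Result = 0.0339·1.068·(+0.99780) / (0.0827·(+0.79335)) = +0.55068 rad/s; magnitude 0.55068 rad/s.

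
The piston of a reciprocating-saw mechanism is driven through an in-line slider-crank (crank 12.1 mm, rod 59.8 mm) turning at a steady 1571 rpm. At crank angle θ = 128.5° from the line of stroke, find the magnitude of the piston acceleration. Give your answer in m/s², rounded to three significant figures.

218

ω = 2π·1571/60 = 164.5 rad/s
x(θ) = r cosθ + √(L² − r² sin²θ); with ω constant, a = ω²·d²x/dθ².
d²x/dθ² = −r cosθ − r²(cos2θ)/√u − r⁴ sin²2θ/(4u^{3/2}),  u = L² − r² sin²θ = 0.00348637 m².
Substituting r = 0.0121 m, L = 0.0598 m, θ = 128.5°: d²x/dθ² = +0.0080655 m.
a = ω²·d²x/dθ² = (164.5)²·(+0.0080655) = +218.29 m/s²;  |a| = 218.29 m/s².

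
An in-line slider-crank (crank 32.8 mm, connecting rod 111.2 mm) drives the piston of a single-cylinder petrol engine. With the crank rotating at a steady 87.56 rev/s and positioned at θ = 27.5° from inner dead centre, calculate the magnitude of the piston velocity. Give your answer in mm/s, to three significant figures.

10500

ω = 2π·87.6 = 550.2 rad/s
For an in-line slider-crank, x = r cosθ + √(L² − r² sin²θ), so v = −rω sinθ·[1 + r cosθ/√(L² − r² sin²θ)].
With r = 0.0328 m, L = 0.1112 m, θ = 27.5°: √(L² − r² sin²θ) = 0.11016 m.
v = −0.0328·550.2·0.46175·[1 + 0.0328·0.88701/0.11016] = -10.533 m/s.
|v| = 10.533 m/s = 10533 mm/s.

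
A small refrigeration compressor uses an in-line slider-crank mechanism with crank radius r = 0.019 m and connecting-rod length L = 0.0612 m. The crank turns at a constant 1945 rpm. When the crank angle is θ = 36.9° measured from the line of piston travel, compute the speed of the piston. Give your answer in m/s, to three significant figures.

2.91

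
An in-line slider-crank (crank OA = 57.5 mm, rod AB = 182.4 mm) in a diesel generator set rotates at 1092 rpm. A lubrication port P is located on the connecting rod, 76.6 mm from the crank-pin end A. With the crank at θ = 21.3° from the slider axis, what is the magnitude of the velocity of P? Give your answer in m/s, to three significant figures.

4.45

ω = 114.4 rad/s.  Crank-pin speed |V_A| = rω = 6.5754 m/s, perpendicular to OA.
Rod angle: sinφ = −(r/L) sinθ ⇒ φ = -6.575°; ω_rod = −rω cosθ/√(L²−r²sin²θ) = -33.809 rad/s.
V_P = V_A + ω_rod × AP, with AP = 0.0766 m along the rod.
Components: V_Px = −rω sinθ − a·ω_rod·sinφ = -2.6851 m/s;  V_Py = rω cosθ + a·ω_rod·cosφ = +3.5535 m/s.
|V_P| = √(V_Px² + V_Py²) = 4.4538 m/s.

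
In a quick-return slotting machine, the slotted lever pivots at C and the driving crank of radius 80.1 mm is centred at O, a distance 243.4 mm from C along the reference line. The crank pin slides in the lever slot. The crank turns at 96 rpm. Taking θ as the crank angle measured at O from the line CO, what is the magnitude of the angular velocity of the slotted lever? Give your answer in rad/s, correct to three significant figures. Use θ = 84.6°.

1.20

ω = 10.05 rad/s (from 96 rpm).
Crank pin A relative to C: A = (d + r cosθ, r sinθ); lever angle φ = atan2(r sinθ, d + r cosθ).
Differentiating tanφ: φ̇ = rω(d cosθ + r)/(d² + r² + 2dr cosθ).
d² + r² + 2dr cosθ = |CA|² = 0.0693291 m²;  d cosθ + r = +0.10301 m.
|ω_lever| = |0.0801·10.05·+0.10301| / 0.0693291 = 1.1964 rad/s.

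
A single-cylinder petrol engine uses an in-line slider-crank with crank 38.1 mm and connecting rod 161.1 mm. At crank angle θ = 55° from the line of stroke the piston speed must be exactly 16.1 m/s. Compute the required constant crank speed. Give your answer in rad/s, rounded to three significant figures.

For an in-line slider-crank, |v_piston| = rω|sinθ|·[1 + r cosθ/√(L² − r² sin²θ)].
With r = 0.0381 m, L = 0.1611 m, θ = 55°: the bracketed kinematic factor |dx/dθ| = 0.035525 m.
ω = v/|dx/dθ| = 16.1/0.035525 = 453.2 rad/s.

453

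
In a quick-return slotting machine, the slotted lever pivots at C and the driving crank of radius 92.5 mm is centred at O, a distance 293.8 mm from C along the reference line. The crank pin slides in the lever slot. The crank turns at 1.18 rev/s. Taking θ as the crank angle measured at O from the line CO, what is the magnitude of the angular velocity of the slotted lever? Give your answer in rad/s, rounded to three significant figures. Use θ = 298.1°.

1.31

ω = 7.414 rad/s (from 1.18 rev/s).
Crank pin A relative to C: A = (d + r cosθ, r sinθ); lever angle φ = atan2(r sinθ, d + r cosθ).
Differentiating tanφ: φ̇ = rω(d cosθ + r)/(d² + r² + 2dr cosθ).
d² + r² + 2dr cosθ = |CA|² = 0.120476 m²;  d cosθ + r = +0.23088 m.
|ω_lever| = |0.0925·7.414·+0.23088| / 0.120476 = 1.3143 rad/s.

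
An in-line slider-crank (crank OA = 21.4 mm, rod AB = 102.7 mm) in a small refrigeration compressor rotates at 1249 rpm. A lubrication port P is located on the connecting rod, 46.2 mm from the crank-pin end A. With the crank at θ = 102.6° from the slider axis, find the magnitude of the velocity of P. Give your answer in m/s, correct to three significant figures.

ω = 130.8 rad/s.  Crank-pin speed |V_A| = rω = 2.799 m/s, perpendicular to OA.
Rod angle: sinφ = −(r/L) sinθ ⇒ φ = -11.733°; ω_rod = −rω cosθ/√(L²−r²sin²θ) = +6.0722 rad/s.
V_P = V_A + ω_rod × AP, with AP = 0.0462 m along the rod.
Components: V_Px = −rω sinθ − a·ω_rod·sinφ = -2.6746 m/s;  V_Py = rω cosθ + a·ω_rod·cosφ = -0.33591 m/s.
|V_P| = √(V_Px² + V_Py²) = 2.6956 m/s.

2.70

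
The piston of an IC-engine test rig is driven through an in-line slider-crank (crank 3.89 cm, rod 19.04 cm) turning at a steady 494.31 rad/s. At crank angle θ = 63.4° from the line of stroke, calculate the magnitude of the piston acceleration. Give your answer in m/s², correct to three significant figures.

3090

ω = 494.3 rad/s
x(θ) = r cosθ + √(L² − r² sin²θ); with ω constant, a = ω²·d²x/dθ².
d²x/dθ² = −r cosθ − r²(cos2θ)/√u − r⁴ sin²2θ/(4u^{3/2}),  u = L² − r² sin²θ = 0.0350423 m².
Substituting r = 0.0389 m, L = 0.1904 m, θ = 63.4°: d²x/dθ² = -0.012632 m.
a = ω²·d²x/dθ² = (494.3)²·(-0.012632) = -3086.4 m/s²;  |a| = 3086.4 m/s².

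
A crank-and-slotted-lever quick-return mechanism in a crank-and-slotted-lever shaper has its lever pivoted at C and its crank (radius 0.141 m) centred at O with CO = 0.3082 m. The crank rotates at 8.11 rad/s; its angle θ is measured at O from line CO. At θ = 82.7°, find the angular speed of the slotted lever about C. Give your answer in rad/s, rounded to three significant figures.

ω = 8.11 rad/s
Crank pin A relative to C: A = (d + r cosθ, r sinθ); lever angle φ = atan2(r sinθ, d + r cosθ).
Differentiating tanφ: φ̇ = rω(d cosθ + r)/(d² + r² + 2dr cosθ).
d² + r² + 2dr cosθ = |CA|² = 0.125912 m²;  d cosθ + r = +0.18016 m.
|ω_lever| = |0.141·8.11·+0.18016| / 0.125912 = 1.6362 rad/s.

1.64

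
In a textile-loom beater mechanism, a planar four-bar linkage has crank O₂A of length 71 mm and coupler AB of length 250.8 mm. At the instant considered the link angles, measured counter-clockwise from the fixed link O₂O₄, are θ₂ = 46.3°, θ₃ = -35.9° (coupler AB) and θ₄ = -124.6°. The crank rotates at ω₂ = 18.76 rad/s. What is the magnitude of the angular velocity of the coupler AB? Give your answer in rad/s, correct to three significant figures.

0.840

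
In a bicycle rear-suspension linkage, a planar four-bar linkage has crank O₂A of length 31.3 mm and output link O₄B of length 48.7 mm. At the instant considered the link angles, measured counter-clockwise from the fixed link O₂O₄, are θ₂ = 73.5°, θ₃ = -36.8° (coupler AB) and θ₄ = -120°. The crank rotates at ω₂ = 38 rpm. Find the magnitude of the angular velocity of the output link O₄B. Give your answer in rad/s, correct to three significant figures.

2.42

ω₂ = 3.979 rad/s (from 38 rpm).
Differentiating the loop-closure r₂e^{iθ₂}+r₃e^{iθ₃}=r₁+r₄e^{iθ₄} gives r₂ω₂e^{iθ₂}+r₃ω₃e^{iθ₃}=r₄ω₄e^{iθ₄}.
Eliminating the other unknown: ω₄ = r₂ω₂ sin(θ₂−θ₃) / [r₄ sin(θ₄−θ₃)].
Numerator sine = +0.93789; denominator sine = -0.99297.
Result = 0.0313·3.979·(+0.93789) / (0.0487·(-0.99297)) = -2.4157 rad/s; magnitude 2.4157 rad/s.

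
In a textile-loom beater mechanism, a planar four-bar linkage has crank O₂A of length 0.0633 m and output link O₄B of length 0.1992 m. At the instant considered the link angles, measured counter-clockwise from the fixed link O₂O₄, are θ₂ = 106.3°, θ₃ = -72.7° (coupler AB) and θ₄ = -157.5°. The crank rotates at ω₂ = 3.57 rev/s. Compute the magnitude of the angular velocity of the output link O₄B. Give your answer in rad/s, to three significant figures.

ω₂ = 22.43 rad/s (from 3.57 rev/s).
Differentiating the loop-closure r₂e^{iθ₂}+r₃e^{iθ₃}=r₁+r₄e^{iθ₄} gives r₂ω₂e^{iθ₂}+r₃ω₃e^{iθ₃}=r₄ω₄e^{iθ₄}.
Eliminating the other unknown: ω₄ = r₂ω₂ sin(θ₂−θ₃) / [r₄ sin(θ₄−θ₃)].
Numerator sine = +0.01745; denominator sine = -0.99588.
Result = 0.0633·22.43·(+0.01745) / (0.1992·(-0.99588)) = -0.12491 rad/s; magnitude 0.12491 rad/s.

0.125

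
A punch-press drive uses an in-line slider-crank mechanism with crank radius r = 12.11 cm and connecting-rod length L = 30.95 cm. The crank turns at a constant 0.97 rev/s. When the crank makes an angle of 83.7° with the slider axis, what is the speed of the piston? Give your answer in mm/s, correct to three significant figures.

ω = 2π·0.97 = 6.095 rad/s
For an in-line slider-crank, x = r cosθ + √(L² − r² sin²θ), so v = −rω sinθ·[1 + r cosθ/√(L² − r² sin²θ)].
With r = 0.1211 m, L = 0.3095 m, θ = 83.7°: √(L² − r² sin²θ) = 0.28513 m.
v = −0.1211·6.095·0.99396·[1 + 0.1211·0.10973/0.28513] = -0.7678 m/s.
|v| = 0.7678 m/s = 767.8 mm/s.

768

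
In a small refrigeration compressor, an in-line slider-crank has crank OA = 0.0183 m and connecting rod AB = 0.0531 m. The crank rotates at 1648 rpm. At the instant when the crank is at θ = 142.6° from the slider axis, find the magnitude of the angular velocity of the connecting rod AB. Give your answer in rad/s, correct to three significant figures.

48.3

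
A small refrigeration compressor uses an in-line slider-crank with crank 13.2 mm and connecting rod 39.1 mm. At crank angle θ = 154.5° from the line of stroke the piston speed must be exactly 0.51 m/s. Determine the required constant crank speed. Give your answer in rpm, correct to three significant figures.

1240

For an in-line slider-crank, |v_piston| = rω|sinθ|·[1 + r cosθ/√(L² − r² sin²θ)].
With r = 0.0132 m, L = 0.0391 m, θ = 154.5°: the bracketed kinematic factor |dx/dθ| = 0.0039326 m.
ω = v/|dx/dθ| = 0.51/0.0039326 = 129.69 rad/s.
N = 60ω/(2π) = 1238.4 rpm.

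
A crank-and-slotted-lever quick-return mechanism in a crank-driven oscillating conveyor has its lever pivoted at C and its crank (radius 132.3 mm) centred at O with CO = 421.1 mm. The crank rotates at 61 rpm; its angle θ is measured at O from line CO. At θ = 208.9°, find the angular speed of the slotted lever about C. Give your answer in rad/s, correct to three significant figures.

2.05

ω = 6.388 rad/s (from 61 rpm).
Crank pin A relative to C: A = (d + r cosθ, r sinθ); lever angle φ = atan2(r sinθ, d + r cosθ).
Differentiating tanφ: φ̇ = rω(d cosθ + r)/(d² + r² + 2dr cosθ).
d² + r² + 2dr cosθ = |CA|² = 0.0972816 m²;  d cosθ + r = -0.23636 m.
|ω_lever| = |0.1323·6.388·-0.23636| / 0.0972816 = 2.0533 rad/s.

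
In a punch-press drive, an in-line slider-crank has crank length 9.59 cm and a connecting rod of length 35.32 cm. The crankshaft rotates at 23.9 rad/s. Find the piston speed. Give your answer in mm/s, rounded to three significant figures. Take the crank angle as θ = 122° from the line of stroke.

ω = 23.9 rad/s
For an in-line slider-crank, x = r cosθ + √(L² − r² sin²θ), so v = −rω sinθ·[1 + r cosθ/√(L² − r² sin²θ)].
With r = 0.0959 m, L = 0.3532 m, θ = 122°: √(L² − r² sin²θ) = 0.34371 m.
v = −0.0959·23.9·0.84805·[1 + 0.0959·-0.52992/0.34371] = -1.6563 m/s.
|v| = 1.6563 m/s = 1656.3 mm/s.

1660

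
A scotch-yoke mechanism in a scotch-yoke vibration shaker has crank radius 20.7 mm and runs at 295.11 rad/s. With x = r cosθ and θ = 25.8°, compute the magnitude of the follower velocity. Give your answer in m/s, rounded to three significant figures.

2.66

ω = 295.1 rad/s
x = r cosθ ⇒ ẋ = −rω sinθ.
|v| = rω|sinθ| = 0.0207·295.1·|sin 25.8°| = 2.6587 m/s.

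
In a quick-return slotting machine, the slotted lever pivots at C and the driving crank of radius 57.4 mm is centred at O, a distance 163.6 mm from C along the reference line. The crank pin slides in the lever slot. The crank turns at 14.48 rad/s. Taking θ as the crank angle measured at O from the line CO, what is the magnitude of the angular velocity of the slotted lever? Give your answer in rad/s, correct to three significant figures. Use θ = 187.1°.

7.64

ω = 14.48 rad/s
Crank pin A relative to C: A = (d + r cosθ, r sinθ); lever angle φ = atan2(r sinθ, d + r cosθ).
Differentiating tanφ: φ̇ = rω(d cosθ + r)/(d² + r² + 2dr cosθ).
d² + r² + 2dr cosθ = |CA|² = 0.0114225 m²;  d cosθ + r = -0.10495 m.
|ω_lever| = |0.0574·14.48·-0.10495| / 0.0114225 = 7.6363 rad/s.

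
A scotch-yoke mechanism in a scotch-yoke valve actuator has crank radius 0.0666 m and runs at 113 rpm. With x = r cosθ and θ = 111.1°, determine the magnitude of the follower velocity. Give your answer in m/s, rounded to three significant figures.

0.735

ω = 11.83 rad/s (from 113 rpm).
x = r cosθ ⇒ ẋ = −rω sinθ.
|v| = rω|sinθ| = 0.0666·11.83·|sin 111.1°| = 0.73526 m/s.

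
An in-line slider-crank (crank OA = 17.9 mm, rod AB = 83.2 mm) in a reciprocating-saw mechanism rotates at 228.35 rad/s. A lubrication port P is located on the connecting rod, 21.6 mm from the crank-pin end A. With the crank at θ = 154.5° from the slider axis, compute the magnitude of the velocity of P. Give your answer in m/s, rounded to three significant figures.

ω = 228.3 rad/s.  Crank-pin speed |V_A| = rω = 4.0875 m/s, perpendicular to OA.
Rod angle: sinφ = −(r/L) sinθ ⇒ φ = -5.314°; ω_rod = −rω cosθ/√(L²−r²sin²θ) = +44.534 rad/s.
V_P = V_A + ω_rod × AP, with AP = 0.0216 m along the rod.
Components: V_Px = −rω sinθ − a·ω_rod·sinφ = -1.6706 m/s;  V_Py = rω cosθ + a·ω_rod·cosφ = -2.7315 m/s.
|V_P| = √(V_Px² + V_Py²) = 3.2019 m/s.

3.20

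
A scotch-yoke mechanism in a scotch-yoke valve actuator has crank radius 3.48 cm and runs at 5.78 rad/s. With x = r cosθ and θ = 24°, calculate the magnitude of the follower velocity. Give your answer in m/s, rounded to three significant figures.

0.0818

ω = 5.78 rad/s
x = r cosθ ⇒ ẋ = −rω sinθ.
|v| = rω|sinθ| = 0.0348·5.78·|sin 24°| = 0.081813 m/s.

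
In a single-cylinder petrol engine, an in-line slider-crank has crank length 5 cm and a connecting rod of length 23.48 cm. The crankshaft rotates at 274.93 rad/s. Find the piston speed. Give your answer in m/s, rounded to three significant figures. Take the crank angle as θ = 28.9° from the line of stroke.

ω = 274.9 rad/s
For an in-line slider-crank, x = r cosθ + √(L² − r² sin²θ), so v = −rω sinθ·[1 + r cosθ/√(L² − r² sin²θ)].
With r = 0.05 m, L = 0.2348 m, θ = 28.9°: √(L² − r² sin²θ) = 0.23355 m.
v = −0.05·274.9·0.48328·[1 + 0.05·0.87546/0.23355] = -7.8886 m/s.
|v| = 7.8886 m/s.

7.89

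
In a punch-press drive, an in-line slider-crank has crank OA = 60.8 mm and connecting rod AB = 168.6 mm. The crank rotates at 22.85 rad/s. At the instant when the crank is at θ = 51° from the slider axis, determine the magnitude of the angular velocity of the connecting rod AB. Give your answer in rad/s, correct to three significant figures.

5.40

ω = 22.85 rad/s
The rod makes angle φ with the slider axis where L sinφ = r sinθ; differentiating, L cosφ·φ̇ = r ω cosθ.
L cosφ = √(L² − r² sin²θ) = 0.16184 m.
|ω_rod| = r ω |cosθ| / √(L² − r² sin²θ) = 0.0608·22.85·0.62932/0.16184 = 5.4021 rad/s.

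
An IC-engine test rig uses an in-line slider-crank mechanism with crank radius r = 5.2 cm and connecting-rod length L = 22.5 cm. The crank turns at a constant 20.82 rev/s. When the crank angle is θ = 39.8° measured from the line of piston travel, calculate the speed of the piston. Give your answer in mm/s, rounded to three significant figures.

5140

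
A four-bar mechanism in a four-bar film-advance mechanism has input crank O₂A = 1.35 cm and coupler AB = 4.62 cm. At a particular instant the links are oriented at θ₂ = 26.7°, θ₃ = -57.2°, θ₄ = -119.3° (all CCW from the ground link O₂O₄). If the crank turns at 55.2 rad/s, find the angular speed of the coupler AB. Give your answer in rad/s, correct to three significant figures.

10.2

ω₂ = 55.2 rad/s
Differentiating the loop-closure r₂e^{iθ₂}+r₃e^{iθ₃}=r₁+r₄e^{iθ₄} gives r₂ω₂e^{iθ₂}+r₃ω₃e^{iθ₃}=r₄ω₄e^{iθ₄}.
Eliminating the other unknown: ω₃ = r₂ω₂ sin(θ₄−θ₂) / [r₃ sin(θ₃−θ₄)].
Numerator sine = -0.55919; denominator sine = +0.88377.
Result = 0.0135·55.2·(-0.55919) / (0.0462·(+0.88377)) = -10.206 rad/s; magnitude 10.206 rad/s.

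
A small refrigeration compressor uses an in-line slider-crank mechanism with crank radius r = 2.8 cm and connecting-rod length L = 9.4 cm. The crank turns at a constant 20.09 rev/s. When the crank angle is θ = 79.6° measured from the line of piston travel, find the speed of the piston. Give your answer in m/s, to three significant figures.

3.67

ω = 2π·20.1 = 126.2 rad/s
For an in-line slider-crank, x = r cosθ + √(L² − r² sin²θ), so v = −rω sinθ·[1 + r cosθ/√(L² − r² sin²θ)].
With r = 0.028 m, L = 0.094 m, θ = 79.6°: √(L² − r² sin²θ) = 0.089875 m.
v = −0.028·126.2·0.98357·[1 + 0.028·0.18052/0.089875] = -3.6719 m/s.
|v| = 3.6719 m/s.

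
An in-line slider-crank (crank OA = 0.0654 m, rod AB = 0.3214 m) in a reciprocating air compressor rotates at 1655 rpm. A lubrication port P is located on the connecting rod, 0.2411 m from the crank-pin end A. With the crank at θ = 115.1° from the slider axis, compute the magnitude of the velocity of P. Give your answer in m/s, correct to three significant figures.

ω = 173.3 rad/s.  Crank-pin speed |V_A| = rω = 11.335 m/s, perpendicular to OA.
Rod angle: sinφ = −(r/L) sinθ ⇒ φ = -10.619°; ω_rod = −rω cosθ/√(L²−r²sin²θ) = +15.221 rad/s.
V_P = V_A + ω_rod × AP, with AP = 0.2411 m along the rod.
Components: V_Px = −rω sinθ − a·ω_rod·sinφ = -9.588 m/s;  V_Py = rω cosθ + a·ω_rod·cosφ = -1.2013 m/s.
|V_P| = √(V_Px² + V_Py²) = 9.663 m/s.

9.66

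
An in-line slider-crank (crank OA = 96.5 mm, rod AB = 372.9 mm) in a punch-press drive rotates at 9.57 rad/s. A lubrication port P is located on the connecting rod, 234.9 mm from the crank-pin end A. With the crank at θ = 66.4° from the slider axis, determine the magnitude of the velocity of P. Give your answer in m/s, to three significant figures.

0.913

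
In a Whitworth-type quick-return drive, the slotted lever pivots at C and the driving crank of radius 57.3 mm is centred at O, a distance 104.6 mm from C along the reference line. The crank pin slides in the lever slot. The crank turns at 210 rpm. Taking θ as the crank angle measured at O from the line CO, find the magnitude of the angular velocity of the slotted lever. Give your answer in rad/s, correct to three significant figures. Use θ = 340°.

7.69

ω = 21.99 rad/s (from 210 rpm).
Crank pin A relative to C: A = (d + r cosθ, r sinθ); lever angle φ = atan2(r sinθ, d + r cosθ).
Differentiating tanφ: φ̇ = rω(d cosθ + r)/(d² + r² + 2dr cosθ).
d² + r² + 2dr cosθ = |CA|² = 0.0254887 m²;  d cosθ + r = +0.15559 m.
|ω_lever| = |0.0573·21.99·+0.15559| / 0.0254887 = 7.692 rad/s.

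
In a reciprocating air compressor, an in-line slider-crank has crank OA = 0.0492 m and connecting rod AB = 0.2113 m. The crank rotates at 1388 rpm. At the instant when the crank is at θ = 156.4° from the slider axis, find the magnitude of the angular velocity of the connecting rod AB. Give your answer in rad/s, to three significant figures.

31.1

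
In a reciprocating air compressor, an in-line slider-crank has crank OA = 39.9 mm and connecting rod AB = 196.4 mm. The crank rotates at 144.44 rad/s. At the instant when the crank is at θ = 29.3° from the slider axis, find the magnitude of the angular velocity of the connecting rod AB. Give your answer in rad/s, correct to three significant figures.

25.7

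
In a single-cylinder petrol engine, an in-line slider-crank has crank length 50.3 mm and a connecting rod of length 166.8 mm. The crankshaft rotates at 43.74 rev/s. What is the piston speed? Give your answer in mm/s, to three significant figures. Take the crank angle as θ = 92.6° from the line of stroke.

13600

ω = 2π·43.7 = 274.8 rad/s
For an in-line slider-crank, x = r cosθ + √(L² − r² sin²θ), so v = −rω sinθ·[1 + r cosθ/√(L² − r² sin²θ)].
With r = 0.0503 m, L = 0.1668 m, θ = 92.6°: √(L² − r² sin²θ) = 0.15905 m.
v = −0.0503·274.8·0.99897·[1 + 0.0503·-0.04536/0.15905] = -13.611 m/s.
|v| = 13.611 m/s = 13611 mm/s.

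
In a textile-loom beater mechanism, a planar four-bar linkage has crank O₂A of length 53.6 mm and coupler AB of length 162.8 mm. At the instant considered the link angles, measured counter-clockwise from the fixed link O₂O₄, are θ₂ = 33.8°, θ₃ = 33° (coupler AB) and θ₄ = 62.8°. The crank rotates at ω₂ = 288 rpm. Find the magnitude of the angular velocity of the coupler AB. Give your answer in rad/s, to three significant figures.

9.69

ω₂ = 30.16 rad/s (from 288 rpm).
Differentiating the loop-closure r₂e^{iθ₂}+r₃e^{iθ₃}=r₁+r₄e^{iθ₄} gives r₂ω₂e^{iθ₂}+r₃ω₃e^{iθ₃}=r₄ω₄e^{iθ₄}.
Eliminating the other unknown: ω₃ = r₂ω₂ sin(θ₄−θ₂) / [r₃ sin(θ₃−θ₄)].
Numerator sine = +0.48481; denominator sine = -0.49697.
Result = 0.0536·30.16·(+0.48481) / (0.1628·(-0.49697)) = -9.6865 rad/s; magnitude 9.6865 rad/s.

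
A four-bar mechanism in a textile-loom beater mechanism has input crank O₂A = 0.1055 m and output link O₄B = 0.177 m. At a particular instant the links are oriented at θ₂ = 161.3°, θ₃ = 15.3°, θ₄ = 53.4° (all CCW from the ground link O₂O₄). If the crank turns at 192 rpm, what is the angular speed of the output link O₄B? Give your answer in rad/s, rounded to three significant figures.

10.9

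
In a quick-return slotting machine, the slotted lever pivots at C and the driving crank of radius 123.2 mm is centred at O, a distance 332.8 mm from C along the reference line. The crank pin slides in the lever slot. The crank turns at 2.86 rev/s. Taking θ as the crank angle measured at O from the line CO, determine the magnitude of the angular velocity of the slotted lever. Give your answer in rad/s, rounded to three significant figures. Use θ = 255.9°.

0.880

ω = 17.97 rad/s (from 2.86 rev/s).
Crank pin A relative to C: A = (d + r cosθ, r sinθ); lever angle φ = atan2(r sinθ, d + r cosθ).
Differentiating tanφ: φ̇ = rω(d cosθ + r)/(d² + r² + 2dr cosθ).
d² + r² + 2dr cosθ = |CA|² = 0.105957 m²;  d cosθ + r = +0.042125 m.
|ω_lever| = |0.1232·17.97·+0.042125| / 0.105957 = 0.88017 rad/s.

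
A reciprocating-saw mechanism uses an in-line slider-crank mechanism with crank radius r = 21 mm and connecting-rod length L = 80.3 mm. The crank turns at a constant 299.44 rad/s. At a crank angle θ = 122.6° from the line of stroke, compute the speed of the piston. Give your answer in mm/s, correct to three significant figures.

ω = 299.4 rad/s
For an in-line slider-crank, x = r cosθ + √(L² − r² sin²θ), so v = −rω sinθ·[1 + r cosθ/√(L² − r² sin²θ)].
With r = 0.021 m, L = 0.0803 m, θ = 122.6°: √(L² − r² sin²θ) = 0.078327 m.
v = −0.021·299.4·0.84245·[1 + 0.021·-0.53877/0.078327] = -4.5323 m/s.
|v| = 4.5323 m/s = 4532.3 mm/s.

4530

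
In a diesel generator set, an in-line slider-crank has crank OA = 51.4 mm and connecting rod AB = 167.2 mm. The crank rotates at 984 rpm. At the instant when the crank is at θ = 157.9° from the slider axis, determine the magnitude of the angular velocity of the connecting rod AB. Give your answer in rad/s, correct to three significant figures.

ω = 103 rad/s (converted from 984 rpm).
The rod makes angle φ with the slider axis where L sinφ = r sinθ; differentiating, L cosφ·φ̇ = r ω cosθ.
L cosφ = √(L² − r² sin²θ) = 0.16608 m.
|ω_rod| = r ω |cosθ| / √(L² − r² sin²θ) = 0.0514·103·0.92653/0.16608 = 29.548 rad/s.

29.5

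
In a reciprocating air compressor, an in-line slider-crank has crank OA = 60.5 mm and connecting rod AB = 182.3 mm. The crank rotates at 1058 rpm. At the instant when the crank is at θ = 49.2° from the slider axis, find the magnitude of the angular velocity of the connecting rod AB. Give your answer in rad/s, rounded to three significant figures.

24.8

ω = 110.8 rad/s (converted from 1058 rpm).
The rod makes angle φ with the slider axis where L sinφ = r sinθ; differentiating, L cosφ·φ̇ = r ω cosθ.
L cosφ = √(L² − r² sin²θ) = 0.17645 m.
|ω_rod| = r ω |cosθ| / √(L² − r² sin²θ) = 0.0605·110.8·0.65342/0.17645 = 24.822 rad/s.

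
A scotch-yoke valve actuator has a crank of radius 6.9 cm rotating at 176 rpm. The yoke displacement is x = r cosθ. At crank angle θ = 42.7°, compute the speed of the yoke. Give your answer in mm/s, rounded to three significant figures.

862

ω = 18.43 rad/s (from 176 rpm).
x = r cosθ ⇒ ẋ = −rω sinθ.
|v| = rω|sinθ| = 0.069·18.43·|sin 42.7°| = 0.86243 m/s = 862.43 mm/s.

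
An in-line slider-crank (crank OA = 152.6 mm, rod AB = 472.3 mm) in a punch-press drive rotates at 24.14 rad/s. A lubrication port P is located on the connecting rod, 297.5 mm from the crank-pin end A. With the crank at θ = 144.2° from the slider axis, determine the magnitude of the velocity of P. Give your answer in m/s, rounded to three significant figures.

2.11

ω = 24.14 rad/s.  Crank-pin speed |V_A| = rω = 3.6838 m/s, perpendicular to OA.
Rod angle: sinφ = −(r/L) sinθ ⇒ φ = -10.894°; ω_rod = −rω cosθ/√(L²−r²sin²θ) = +6.4421 rad/s.
V_P = V_A + ω_rod × AP, with AP = 0.2975 m along the rod.
Components: V_Px = −rω sinθ − a·ω_rod·sinφ = -1.7926 m/s;  V_Py = rω cosθ + a·ω_rod·cosφ = -1.1058 m/s.
|V_P| = √(V_Px² + V_Py²) = 2.1062 m/s.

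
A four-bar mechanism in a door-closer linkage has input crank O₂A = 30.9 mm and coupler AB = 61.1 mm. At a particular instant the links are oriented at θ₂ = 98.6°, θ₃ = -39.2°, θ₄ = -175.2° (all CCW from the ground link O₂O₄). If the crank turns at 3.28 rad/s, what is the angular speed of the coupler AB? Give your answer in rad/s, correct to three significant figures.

2.38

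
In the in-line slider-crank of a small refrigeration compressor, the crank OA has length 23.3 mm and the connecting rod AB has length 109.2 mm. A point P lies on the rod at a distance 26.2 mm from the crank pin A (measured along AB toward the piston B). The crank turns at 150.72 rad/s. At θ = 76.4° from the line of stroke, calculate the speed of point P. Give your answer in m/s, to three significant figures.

ω = 150.7 rad/s.  Crank-pin speed |V_A| = rω = 3.5118 m/s, perpendicular to OA.
Rod angle: sinφ = −(r/L) sinθ ⇒ φ = -11.969°; ω_rod = −rω cosθ/√(L²−r²sin²θ) = -7.73 rad/s.
V_P = V_A + ω_rod × AP, with AP = 0.0262 m along the rod.
Components: V_Px = −rω sinθ − a·ω_rod·sinφ = -3.4553 m/s;  V_Py = rω cosθ + a·ω_rod·cosφ = +0.62764 m/s.
|V_P| = √(V_Px² + V_Py²) = 3.5119 m/s.

3.51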